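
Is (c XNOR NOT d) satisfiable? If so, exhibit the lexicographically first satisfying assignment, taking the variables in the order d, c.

d=0, c=1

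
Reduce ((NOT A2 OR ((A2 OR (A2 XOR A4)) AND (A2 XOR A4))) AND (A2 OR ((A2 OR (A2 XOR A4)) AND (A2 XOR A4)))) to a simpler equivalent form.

By distribution ((E OR v) AND (E OR NOT v) = E) then absorption (E AND (E OR v) = E):
= (A2 XOR A4)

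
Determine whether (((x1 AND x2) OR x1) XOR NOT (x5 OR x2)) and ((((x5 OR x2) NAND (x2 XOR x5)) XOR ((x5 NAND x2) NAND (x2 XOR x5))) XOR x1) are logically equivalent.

No. Counterexample: with x2=0, x1=0, x5=0, Expression 1 = 1 but Expression 2 = 0.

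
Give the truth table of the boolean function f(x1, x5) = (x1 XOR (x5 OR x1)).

x1 | x5 | Output
----------------
0 | 0 | 0
0 | 1 | 1
1 | 0 | 0
1 | 1 | 0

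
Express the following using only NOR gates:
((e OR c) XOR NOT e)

((((((e NOR c) NOR (e NOR c)) NOR (e NOR e)) NOR (((e NOR c) NOR (e NOR c)) NOR (e NOR e))) NOR ((((e NOR c) NOR (e NOR c)) NOR (e NOR e)) NOR (((e NOR c) NOR (e NOR c)) NOR (e NOR e)))) NOR ((((((e NOR c) NOR (e NOR c)) NOR ((e NOR c) NOR (e NOR c))) NOR ((e NOR e) NOR (e NOR e))) NOR ((((e NOR c) NOR (e NOR c)) NOR ((e NOR c) NOR (e NOR c))) NOR ((e NOR e) NOR (e NOR e)))) NOR (((((e NOR c) NOR (e NOR c)) NOR ((e NOR c) NOR (e NOR c))) NOR ((e NOR e) NOR (e NOR e))) NOR ((((e NOR c) NOR (e NOR c)) NOR ((e NOR c) NOR (e NOR c))) NOR ((e NOR e) NOR (e NOR e))))))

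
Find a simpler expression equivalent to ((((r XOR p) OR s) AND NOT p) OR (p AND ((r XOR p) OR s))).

By distribution ((E AND v) OR (E AND NOT v) = E):
= ((r XOR p) OR s)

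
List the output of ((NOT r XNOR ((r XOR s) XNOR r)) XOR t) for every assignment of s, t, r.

s | t | r | Output
------------------
0 | 0 | 0 | 1
0 | 0 | 1 | 0
0 | 1 | 0 | 0
0 | 1 | 1 | 1
1 | 0 | 0 | 0
1 | 0 | 1 | 1
1 | 1 | 0 | 1
1 | 1 | 1 | 0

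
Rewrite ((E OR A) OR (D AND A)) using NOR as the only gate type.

((((E NOR A) NOR (E NOR A)) NOR ((D NOR D) NOR (A NOR A))) NOR (((E NOR A) NOR (E NOR A)) NOR ((D NOR D) NOR (A NOR A))))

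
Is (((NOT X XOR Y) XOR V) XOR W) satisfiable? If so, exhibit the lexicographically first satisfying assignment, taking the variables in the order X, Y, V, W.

X=0, Y=0, V=0, W=0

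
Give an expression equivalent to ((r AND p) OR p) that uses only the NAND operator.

((((r NAND p) NAND (r NAND p)) NAND ((r NAND p) NAND (r NAND p))) NAND (p NAND p))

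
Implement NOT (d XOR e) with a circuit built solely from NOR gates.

(((((d NOR e) NOR (d NOR e)) NOR ((d NOR e) NOR (d NOR e))) NOR ((((d NOR d) NOR (e NOR e)) NOR ((d NOR d) NOR (e NOR e))) NOR (((d NOR d) NOR (e NOR e)) NOR ((d NOR d) NOR (e NOR e))))) NOR ((((d NOR e) NOR (d NOR e)) NOR ((d NOR e) NOR (d NOR e))) NOR ((((d NOR d) NOR (e NOR e)) NOR ((d NOR d) NOR (e NOR e))) NOR (((d NOR d) NOR (e NOR e)) NOR ((d NOR d) NOR (e NOR e))))))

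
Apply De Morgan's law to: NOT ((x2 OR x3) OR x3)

NOT (x2 OR x3) AND NOT x3
De Morgan's: NOT(OR of terms) = AND of negations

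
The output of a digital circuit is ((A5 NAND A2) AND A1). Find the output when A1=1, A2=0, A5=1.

Substituting: ((1 NAND 0) AND 1)
= 1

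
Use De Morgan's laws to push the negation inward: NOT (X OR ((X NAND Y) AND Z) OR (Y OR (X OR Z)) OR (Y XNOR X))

NOT X AND NOT ((X NAND Y) AND Z) AND NOT (Y OR (X OR Z)) AND NOT (Y XNOR X)
De Morgan's: NOT(OR of terms) = AND of negations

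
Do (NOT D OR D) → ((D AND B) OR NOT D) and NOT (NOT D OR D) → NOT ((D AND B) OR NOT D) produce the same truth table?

No, Inverse is not equivalent to original (counterexample: B=0, D=1)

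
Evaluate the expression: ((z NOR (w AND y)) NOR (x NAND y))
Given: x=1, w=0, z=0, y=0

Substituting: ((0 NOR (0 AND 0)) NOR (1 NAND 0))
= 0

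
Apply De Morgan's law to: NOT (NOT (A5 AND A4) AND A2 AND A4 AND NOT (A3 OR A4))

(A5 AND A4) OR NOT A2 OR NOT A4 OR (A3 OR A4)
De Morgan's: NOT(AND of terms) = OR of negations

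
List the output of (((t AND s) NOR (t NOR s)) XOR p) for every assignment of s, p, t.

s | p | t | Output
------------------
0 | 0 | 0 | 0
0 | 0 | 1 | 1
0 | 1 | 0 | 1
0 | 1 | 1 | 0
1 | 0 | 0 | 1
1 | 0 | 1 | 0
1 | 1 | 0 | 0
1 | 1 | 1 | 1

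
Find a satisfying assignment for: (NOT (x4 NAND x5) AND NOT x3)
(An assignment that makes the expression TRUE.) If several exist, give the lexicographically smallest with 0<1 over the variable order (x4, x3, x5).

x4=1, x3=0, x5=1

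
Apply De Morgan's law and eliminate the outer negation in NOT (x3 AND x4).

NOT x3 OR NOT x4
De Morgan's: NOT(AND of terms) = OR of negations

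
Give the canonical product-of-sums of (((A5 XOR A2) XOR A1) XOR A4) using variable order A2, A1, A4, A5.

ΠM(0, 3, 5, 6, 9, 10, 12, 15) = (A2 OR A1 OR A4 OR A5) AND (A2 OR A1 OR NOT A4 OR NOT A5) AND (A2 OR NOT A1 OR A4 OR NOT A5) AND (A2 OR NOT A1 OR NOT A4 OR A5) AND (NOT A2 OR A1 OR A4 OR NOT A5) AND (NOT A2 OR A1 OR NOT A4 OR A5) AND (NOT A2 OR NOT A1 OR A4 OR A5) AND (NOT A2 OR NOT A1 OR NOT A4 OR NOT A5)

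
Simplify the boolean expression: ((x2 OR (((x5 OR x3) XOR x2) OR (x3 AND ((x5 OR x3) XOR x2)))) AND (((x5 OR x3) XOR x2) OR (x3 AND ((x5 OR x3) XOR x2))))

By absorption (E AND (E OR v) = E) then absorption (E OR (E AND v) = E):
= ((x5 OR x3) XOR x2)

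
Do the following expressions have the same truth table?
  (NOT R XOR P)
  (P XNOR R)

Yes, they are equivalent — the two output columns agree on all 4 assignments:
R | P | Expression 1 | Expression 2
-----------------------------------
0 | 0 | 1 | 1
0 | 1 | 0 | 0
1 | 0 | 0 | 0
1 | 1 | 1 | 1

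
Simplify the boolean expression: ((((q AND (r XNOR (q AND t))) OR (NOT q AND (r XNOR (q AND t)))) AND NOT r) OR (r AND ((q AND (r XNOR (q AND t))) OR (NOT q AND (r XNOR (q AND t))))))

By distribution ((E AND v) OR (E AND NOT v) = E) then distribution ((E AND v) OR (E AND NOT v) = E):
= (r XNOR (q AND t))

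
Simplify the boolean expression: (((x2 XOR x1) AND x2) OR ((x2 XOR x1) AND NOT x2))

By distribution ((E AND v) OR (E AND NOT v) = E):
= (x2 XOR x1)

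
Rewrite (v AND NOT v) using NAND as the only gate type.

((v NAND (v NAND v)) NAND (v NAND (v NAND v)))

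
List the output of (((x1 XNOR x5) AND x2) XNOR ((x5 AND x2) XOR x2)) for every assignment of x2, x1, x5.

x2 | x1 | x5 | Output
---------------------
0 | 0 | 0 | 1
0 | 0 | 1 | 1
0 | 1 | 0 | 1
0 | 1 | 1 | 1
1 | 0 | 0 | 1
1 | 0 | 1 | 1
1 | 1 | 0 | 0
1 | 1 | 1 | 0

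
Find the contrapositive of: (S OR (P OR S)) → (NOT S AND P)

Contrapositive: NOT (NOT S AND P) → NOT (S OR (P OR S))
Note: A statement and its contrapositive are logically equivalent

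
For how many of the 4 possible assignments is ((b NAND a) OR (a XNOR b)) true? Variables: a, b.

Satisfying assignments: (0,0), (0,1), (1,0), (1,1)
Count: 4 out of 4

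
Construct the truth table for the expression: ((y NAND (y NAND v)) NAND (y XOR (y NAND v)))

y | v | Output
--------------
0 | 0 | 0
0 | 1 | 0
1 | 0 | 1
1 | 1 | 0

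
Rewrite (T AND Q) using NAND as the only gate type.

((T NAND Q) NAND (T NAND Q))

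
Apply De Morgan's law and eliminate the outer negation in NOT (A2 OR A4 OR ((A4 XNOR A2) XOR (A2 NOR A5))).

NOT A2 AND NOT A4 AND NOT ((A4 XNOR A2) XOR (A2 NOR A5))
De Morgan's: NOT(OR of terms) = AND of negations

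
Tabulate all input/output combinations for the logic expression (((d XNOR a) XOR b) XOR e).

b | d | a | e | Output
----------------------
0 | 0 | 0 | 0 | 1
0 | 0 | 0 | 1 | 0
0 | 0 | 1 | 0 | 0
0 | 0 | 1 | 1 | 1
0 | 1 | 0 | 0 | 0
0 | 1 | 0 | 1 | 1
0 | 1 | 1 | 0 | 1
0 | 1 | 1 | 1 | 0
1 | 0 | 0 | 0 | 0
1 | 0 | 0 | 1 | 1
1 | 0 | 1 | 0 | 1
1 | 0 | 1 | 1 | 0
1 | 1 | 0 | 0 | 1
1 | 1 | 0 | 1 | 0
1 | 1 | 1 | 0 | 0
1 | 1 | 1 | 1 | 1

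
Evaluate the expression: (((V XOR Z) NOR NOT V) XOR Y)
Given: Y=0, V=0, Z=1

Substituting: (((0 XOR 1) NOR NOT 0) XOR 0)
= 0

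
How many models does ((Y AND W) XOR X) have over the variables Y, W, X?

Satisfying assignments: (0,0,1), (0,1,1), (1,0,1), (1,1,0)
Count: 4 out of 8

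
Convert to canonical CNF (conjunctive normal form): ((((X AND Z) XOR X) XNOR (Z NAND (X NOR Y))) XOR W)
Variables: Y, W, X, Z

(Y OR W OR X OR Z) AND (Y OR W OR NOT X OR NOT Z) AND (Y OR NOT W OR X OR NOT Z) AND (Y OR NOT W OR NOT X OR Z) AND (NOT Y OR W OR X OR Z) AND (NOT Y OR W OR X OR NOT Z) AND (NOT Y OR W OR NOT X OR NOT Z) AND (NOT Y OR NOT W OR NOT X OR Z)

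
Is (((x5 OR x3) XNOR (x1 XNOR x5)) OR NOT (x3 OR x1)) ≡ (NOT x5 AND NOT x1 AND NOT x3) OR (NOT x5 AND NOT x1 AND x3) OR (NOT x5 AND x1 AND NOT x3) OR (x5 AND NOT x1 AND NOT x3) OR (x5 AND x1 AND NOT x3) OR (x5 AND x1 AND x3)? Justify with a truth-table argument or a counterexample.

Yes, they are equivalent — the two output columns agree on all 8 assignments:
x5 | x1 | x3 | Expression 1 | Expression 2
------------------------------------------
0 | 0 | 0 | 1 | 1
0 | 0 | 1 | 1 | 1
0 | 1 | 0 | 1 | 1
0 | 1 | 1 | 0 | 0
1 | 0 | 0 | 1 | 1
1 | 0 | 1 | 0 | 0
1 | 1 | 0 | 1 | 1
1 | 1 | 1 | 1 | 1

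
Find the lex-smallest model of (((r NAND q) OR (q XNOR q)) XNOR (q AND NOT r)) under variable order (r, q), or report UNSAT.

r=0, q=1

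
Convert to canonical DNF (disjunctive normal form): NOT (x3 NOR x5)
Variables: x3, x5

(NOT x3 AND x5) OR (x3 AND NOT x5) OR (x3 AND x5)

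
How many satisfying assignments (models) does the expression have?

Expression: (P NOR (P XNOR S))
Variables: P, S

Satisfying assignments: (0,1)
Count: 1 out of 4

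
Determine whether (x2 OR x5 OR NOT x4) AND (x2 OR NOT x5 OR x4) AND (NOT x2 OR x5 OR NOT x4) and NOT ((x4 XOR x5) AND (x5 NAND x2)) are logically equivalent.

Yes, they are equivalent — the two output columns agree on all 8 assignments:
x2 | x5 | x4 | Expression 1 | Expression 2
------------------------------------------
0 | 0 | 0 | 1 | 1
0 | 0 | 1 | 0 | 0
0 | 1 | 0 | 0 | 0
0 | 1 | 1 | 1 | 1
1 | 0 | 0 | 1 | 1
1 | 0 | 1 | 0 | 0
1 | 1 | 0 | 1 | 1
1 | 1 | 1 | 1 | 1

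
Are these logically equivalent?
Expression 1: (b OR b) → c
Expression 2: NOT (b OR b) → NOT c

No, Inverse is not equivalent to original (counterexample: c=0, b=1)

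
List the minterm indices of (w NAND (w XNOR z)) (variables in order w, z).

Σm(0, 1, 2) = (NOT w AND NOT z) OR (NOT w AND z) OR (w AND NOT z)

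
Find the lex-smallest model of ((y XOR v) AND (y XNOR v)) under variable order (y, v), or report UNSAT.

UNSATISFIABLE - no assignment makes this expression true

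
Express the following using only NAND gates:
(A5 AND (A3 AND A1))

((A5 NAND ((A3 NAND A1) NAND (A3 NAND A1))) NAND (A5 NAND ((A3 NAND A1) NAND (A3 NAND A1))))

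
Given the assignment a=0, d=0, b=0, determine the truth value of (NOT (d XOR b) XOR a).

Substituting: (NOT (0 XOR 0) XOR 0)
= 1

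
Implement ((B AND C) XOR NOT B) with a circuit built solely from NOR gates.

((((((B NOR B) NOR (C NOR C)) NOR (B NOR B)) NOR (((B NOR B) NOR (C NOR C)) NOR (B NOR B))) NOR ((((B NOR B) NOR (C NOR C)) NOR (B NOR B)) NOR (((B NOR B) NOR (C NOR C)) NOR (B NOR B)))) NOR ((((((B NOR B) NOR (C NOR C)) NOR ((B NOR B) NOR (C NOR C))) NOR ((B NOR B) NOR (B NOR B))) NOR ((((B NOR B) NOR (C NOR C)) NOR ((B NOR B) NOR (C NOR C))) NOR ((B NOR B) NOR (B NOR B)))) NOR (((((B NOR B) NOR (C NOR C)) NOR ((B NOR B) NOR (C NOR C))) NOR ((B NOR B) NOR (B NOR B))) NOR ((((B NOR B) NOR (C NOR C)) NOR ((B NOR B) NOR (C NOR C))) NOR ((B NOR B) NOR (B NOR B))))))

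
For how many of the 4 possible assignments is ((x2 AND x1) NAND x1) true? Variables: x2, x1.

Satisfying assignments: (0,0), (0,1), (1,0)
Count: 3 out of 4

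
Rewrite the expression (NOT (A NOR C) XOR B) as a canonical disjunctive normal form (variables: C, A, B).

(NOT C AND NOT A AND B) OR (NOT C AND A AND NOT B) OR (C AND NOT A AND NOT B) OR (C AND A AND NOT B)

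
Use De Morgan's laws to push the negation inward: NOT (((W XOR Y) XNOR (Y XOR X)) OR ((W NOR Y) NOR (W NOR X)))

NOT ((W XOR Y) XNOR (Y XOR X)) AND NOT ((W NOR Y) NOR (W NOR X))
De Morgan's: NOT(OR of terms) = AND of negations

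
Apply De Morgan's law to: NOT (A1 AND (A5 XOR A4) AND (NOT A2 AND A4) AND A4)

NOT A1 OR NOT (A5 XOR A4) OR NOT (NOT A2 AND A4) OR NOT A4
De Morgan's: NOT(AND of terms) = OR of negations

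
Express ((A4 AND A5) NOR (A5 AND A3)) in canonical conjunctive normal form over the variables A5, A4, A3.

(NOT A5 OR A4 OR NOT A3) AND (NOT A5 OR NOT A4 OR A3) AND (NOT A5 OR NOT A4 OR NOT A3)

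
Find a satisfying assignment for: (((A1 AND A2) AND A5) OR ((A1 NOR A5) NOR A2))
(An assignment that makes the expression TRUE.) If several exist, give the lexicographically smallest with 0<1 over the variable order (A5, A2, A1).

A5=0, A2=0, A1=1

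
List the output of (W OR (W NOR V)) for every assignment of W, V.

W | V | Output
--------------
0 | 0 | 1
0 | 1 | 0
1 | 0 | 1
1 | 1 | 1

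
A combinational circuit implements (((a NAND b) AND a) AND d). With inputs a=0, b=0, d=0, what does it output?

Substituting: (((0 NAND 0) AND 0) AND 0)
= 0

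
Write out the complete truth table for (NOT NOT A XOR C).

C | A | Output
--------------
0 | 0 | 0
0 | 1 | 1
1 | 0 | 1
1 | 1 | 0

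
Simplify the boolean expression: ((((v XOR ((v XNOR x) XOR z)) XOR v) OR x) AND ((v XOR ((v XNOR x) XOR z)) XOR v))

By absorption (E AND (E OR v) = E) then XOR self-cancellation ((E XOR v) XOR v = E):
= ((v XNOR x) XOR z)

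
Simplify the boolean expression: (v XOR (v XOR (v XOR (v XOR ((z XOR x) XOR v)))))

By XOR self-cancellation ((E XOR v) XOR v = E) then XOR self-cancellation ((E XOR v) XOR v = E):
= ((z XOR x) XOR v)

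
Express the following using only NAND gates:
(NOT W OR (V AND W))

(((W NAND W) NAND (W NAND W)) NAND (((V NAND W) NAND (V NAND W)) NAND ((V NAND W) NAND (V NAND W))))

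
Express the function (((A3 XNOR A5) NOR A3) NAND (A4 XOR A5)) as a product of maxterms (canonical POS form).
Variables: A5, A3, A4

ΠM(4) = (NOT A5 OR A3 OR A4)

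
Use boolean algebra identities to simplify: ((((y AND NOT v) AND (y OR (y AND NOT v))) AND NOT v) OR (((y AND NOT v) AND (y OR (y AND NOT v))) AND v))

By distribution ((E AND v) OR (E AND NOT v) = E) then absorption (E AND (E OR v) = E):
= (y AND NOT v)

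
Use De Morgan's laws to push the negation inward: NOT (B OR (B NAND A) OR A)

NOT B AND NOT (B NAND A) AND NOT A
De Morgan's: NOT(OR of terms) = AND of negations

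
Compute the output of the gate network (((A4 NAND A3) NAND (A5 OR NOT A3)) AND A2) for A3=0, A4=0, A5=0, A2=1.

Substituting: (((0 NAND 0) NAND (0 OR NOT 0)) AND 1)
= 0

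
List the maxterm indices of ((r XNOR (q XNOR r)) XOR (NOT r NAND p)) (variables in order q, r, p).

ΠM(1, 4, 6, 7) = (q OR r OR NOT p) AND (NOT q OR r OR p) AND (NOT q OR NOT r OR p) AND (NOT q OR NOT r OR NOT p)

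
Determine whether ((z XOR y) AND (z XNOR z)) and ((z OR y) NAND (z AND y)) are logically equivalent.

No. Counterexample: with z=0, y=0, Expression 1 = 0 but Expression 2 = 1.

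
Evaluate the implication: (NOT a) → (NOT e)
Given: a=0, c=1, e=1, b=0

Antecedent (NOT a) = 1; consequent (NOT e) = 0.
1 → 0 = 0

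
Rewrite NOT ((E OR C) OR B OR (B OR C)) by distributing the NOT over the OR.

NOT (E OR C) AND NOT B AND NOT (B OR C)
De Morgan's: NOT(OR of terms) = AND of negations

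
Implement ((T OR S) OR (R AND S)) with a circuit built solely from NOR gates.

((((T NOR S) NOR (T NOR S)) NOR ((R NOR R) NOR (S NOR S))) NOR (((T NOR S) NOR (T NOR S)) NOR ((R NOR R) NOR (S NOR S))))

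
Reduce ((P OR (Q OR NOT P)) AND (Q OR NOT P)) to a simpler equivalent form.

By absorption (E AND (E OR v) = E):
= (Q OR NOT P)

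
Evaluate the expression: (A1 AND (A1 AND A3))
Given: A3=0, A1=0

Substituting: (0 AND (0 AND 0))
= 0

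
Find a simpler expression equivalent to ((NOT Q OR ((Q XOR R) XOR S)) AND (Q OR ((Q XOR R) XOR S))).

By distribution ((E OR v) AND (E OR NOT v) = E):
= ((Q XOR R) XOR S)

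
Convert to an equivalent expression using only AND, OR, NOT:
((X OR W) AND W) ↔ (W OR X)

(((X OR W) AND W) AND (W OR X)) OR (NOT ((X OR W) AND W) AND NOT (W OR X))
(Biconditional = both true or both false)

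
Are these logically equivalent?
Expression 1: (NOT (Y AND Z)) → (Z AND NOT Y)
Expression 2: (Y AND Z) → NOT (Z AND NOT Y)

No, Inverse is not equivalent to original (counterexample: Z=0, Y=0)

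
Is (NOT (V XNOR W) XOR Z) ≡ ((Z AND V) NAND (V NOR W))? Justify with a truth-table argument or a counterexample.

No. Counterexample: with V=0, Z=0, W=0, Expression 1 = 0 but Expression 2 = 1.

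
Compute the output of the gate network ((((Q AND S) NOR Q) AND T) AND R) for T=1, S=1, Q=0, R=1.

Substituting: ((((0 AND 1) NOR 0) AND 1) AND 1)
= 1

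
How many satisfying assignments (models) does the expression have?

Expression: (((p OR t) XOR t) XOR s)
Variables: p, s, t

Satisfying assignments: (0,1,0), (0,1,1), (1,0,0), (1,1,1)
Count: 4 out of 8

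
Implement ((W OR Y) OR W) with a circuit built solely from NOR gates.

((((W NOR Y) NOR (W NOR Y)) NOR W) NOR (((W NOR Y) NOR (W NOR Y)) NOR W))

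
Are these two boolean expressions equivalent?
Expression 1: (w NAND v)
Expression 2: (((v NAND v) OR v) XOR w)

No. Counterexample: with v=0, w=1, Expression 1 = 1 but Expression 2 = 0.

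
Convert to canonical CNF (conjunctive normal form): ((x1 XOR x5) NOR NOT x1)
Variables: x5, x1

(x5 OR x1) AND (x5 OR NOT x1) AND (NOT x5 OR x1)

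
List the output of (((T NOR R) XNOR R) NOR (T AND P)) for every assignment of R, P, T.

R | P | T | Output
------------------
0 | 0 | 0 | 1
0 | 0 | 1 | 0
0 | 1 | 0 | 1
0 | 1 | 1 | 0
1 | 0 | 0 | 1
1 | 0 | 1 | 1
1 | 1 | 0 | 1
1 | 1 | 1 | 0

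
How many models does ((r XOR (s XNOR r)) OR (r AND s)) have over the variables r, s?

Satisfying assignments: (0,0), (1,0), (1,1)
Count: 3 out of 4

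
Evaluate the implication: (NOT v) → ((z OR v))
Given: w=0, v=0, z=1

Antecedent (NOT v) = 1; consequent ((z OR v)) = 1.
1 → 1 = 1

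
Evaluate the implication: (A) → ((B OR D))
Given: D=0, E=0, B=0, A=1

Antecedent (A) = 1; consequent ((B OR D)) = 0.
1 → 0 = 0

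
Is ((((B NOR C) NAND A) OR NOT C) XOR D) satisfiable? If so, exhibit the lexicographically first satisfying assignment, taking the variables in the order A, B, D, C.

A=0, B=0, D=0, C=0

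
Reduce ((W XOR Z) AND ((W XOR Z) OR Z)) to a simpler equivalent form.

By absorption (E AND (E OR v) = E):
= (W XOR Z)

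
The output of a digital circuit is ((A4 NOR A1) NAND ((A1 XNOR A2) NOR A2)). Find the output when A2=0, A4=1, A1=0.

Substituting: ((1 NOR 0) NAND ((0 XNOR 0) NOR 0))
= 1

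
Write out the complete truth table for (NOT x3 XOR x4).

x3 | x4 | Output
----------------
0 | 0 | 1
0 | 1 | 0
1 | 0 | 0
1 | 1 | 1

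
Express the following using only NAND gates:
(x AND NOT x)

((x NAND (x NAND x)) NAND (x NAND (x NAND x)))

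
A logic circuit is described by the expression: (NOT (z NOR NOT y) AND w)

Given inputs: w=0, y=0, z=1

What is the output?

Substituting: (NOT (1 NOR NOT 0) AND 0)
= 0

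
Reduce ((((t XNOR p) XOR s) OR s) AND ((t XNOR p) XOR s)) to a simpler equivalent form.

By absorption (E AND (E OR v) = E):
= ((t XNOR p) XOR s)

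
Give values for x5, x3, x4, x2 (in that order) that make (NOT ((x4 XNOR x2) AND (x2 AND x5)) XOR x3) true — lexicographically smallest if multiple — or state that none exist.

x5=0, x3=0, x4=0, x2=0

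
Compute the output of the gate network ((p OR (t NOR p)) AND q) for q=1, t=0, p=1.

Substituting: ((1 OR (0 NOR 1)) AND 1)
= 1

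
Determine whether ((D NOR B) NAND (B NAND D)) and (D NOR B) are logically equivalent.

No. Counterexample: with D=0, B=0, Expression 1 = 0 but Expression 2 = 1.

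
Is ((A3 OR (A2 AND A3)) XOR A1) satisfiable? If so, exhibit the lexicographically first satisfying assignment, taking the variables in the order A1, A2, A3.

A1=0, A2=0, A3=1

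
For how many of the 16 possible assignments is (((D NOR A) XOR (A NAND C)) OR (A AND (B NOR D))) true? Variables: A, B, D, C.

Satisfying assignments: (0,0,1,0), (0,0,1,1), (0,1,1,0), (0,1,1,1), (1,0,0,0), (1,0,0,1), (1,0,1,0), (1,1,0,0), (1,1,1,0)
Count: 9 out of 16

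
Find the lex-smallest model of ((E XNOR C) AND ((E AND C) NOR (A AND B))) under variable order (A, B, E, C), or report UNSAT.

A=0, B=0, E=0, C=0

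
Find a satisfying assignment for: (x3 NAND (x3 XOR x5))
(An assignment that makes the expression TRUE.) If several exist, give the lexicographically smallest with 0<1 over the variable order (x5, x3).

x5=0, x3=0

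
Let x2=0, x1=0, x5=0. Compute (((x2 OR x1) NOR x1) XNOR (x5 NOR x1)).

Substituting: (((0 OR 0) NOR 0) XNOR (0 NOR 0))
= 1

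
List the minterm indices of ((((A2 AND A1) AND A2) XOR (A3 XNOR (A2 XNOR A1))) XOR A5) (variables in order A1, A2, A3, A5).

Σm(1, 2, 4, 7, 8, 11, 12, 15) = (NOT A1 AND NOT A2 AND NOT A3 AND A5) OR (NOT A1 AND NOT A2 AND A3 AND NOT A5) OR (NOT A1 AND A2 AND NOT A3 AND NOT A5) OR (NOT A1 AND A2 AND A3 AND A5) OR (A1 AND NOT A2 AND NOT A3 AND NOT A5) OR (A1 AND NOT A2 AND A3 AND A5) OR (A1 AND A2 AND NOT A3 AND NOT A5) OR (A1 AND A2 AND A3 AND A5)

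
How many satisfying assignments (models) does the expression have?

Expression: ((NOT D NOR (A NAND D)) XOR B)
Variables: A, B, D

Satisfying assignments: (0,1,0), (0,1,1), (1,0,1), (1,1,0)
Count: 4 out of 8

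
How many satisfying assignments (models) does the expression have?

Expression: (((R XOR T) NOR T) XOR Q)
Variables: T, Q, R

Satisfying assignments: (0,0,0), (0,1,1), (1,1,0), (1,1,1)
Count: 4 out of 8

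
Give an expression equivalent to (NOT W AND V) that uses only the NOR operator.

(((W NOR W) NOR (W NOR W)) NOR (V NOR V))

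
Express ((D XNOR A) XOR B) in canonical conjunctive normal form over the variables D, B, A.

(D OR B OR NOT A) AND (D OR NOT B OR A) AND (NOT D OR B OR A) AND (NOT D OR NOT B OR NOT A)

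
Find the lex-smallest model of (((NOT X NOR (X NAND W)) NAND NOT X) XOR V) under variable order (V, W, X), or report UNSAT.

V=0, W=0, X=0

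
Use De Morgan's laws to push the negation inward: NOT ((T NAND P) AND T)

NOT (T NAND P) OR NOT T
De Morgan's: NOT(AND of terms) = OR of negations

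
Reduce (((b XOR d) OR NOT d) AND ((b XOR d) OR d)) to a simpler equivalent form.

By distribution ((E OR v) AND (E OR NOT v) = E):
= (b XOR d)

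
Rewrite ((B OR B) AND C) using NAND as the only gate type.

((((B NAND B) NAND (B NAND B)) NAND C) NAND (((B NAND B) NAND (B NAND B)) NAND C))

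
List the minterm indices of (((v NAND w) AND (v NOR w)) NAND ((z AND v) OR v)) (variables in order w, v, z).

Σm(0, 1, 2, 3, 4, 5, 6, 7) = (NOT w AND NOT v AND NOT z) OR (NOT w AND NOT v AND z) OR (NOT w AND v AND NOT z) OR (NOT w AND v AND z) OR (w AND NOT v AND NOT z) OR (w AND NOT v AND z) OR (w AND v AND NOT z) OR (w AND v AND z)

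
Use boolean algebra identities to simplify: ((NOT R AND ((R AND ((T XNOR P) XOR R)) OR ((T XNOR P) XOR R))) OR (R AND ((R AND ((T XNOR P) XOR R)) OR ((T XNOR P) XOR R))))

By distribution ((E AND v) OR (E AND NOT v) = E) then absorption (E OR (E AND v) = E):
= ((T XNOR P) XOR R)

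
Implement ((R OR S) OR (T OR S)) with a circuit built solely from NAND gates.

((((R NAND R) NAND (S NAND S)) NAND ((R NAND R) NAND (S NAND S))) NAND (((T NAND T) NAND (S NAND S)) NAND ((T NAND T) NAND (S NAND S))))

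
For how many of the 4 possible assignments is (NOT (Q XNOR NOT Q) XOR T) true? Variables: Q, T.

Satisfying assignments: (0,0), (1,0)
Count: 2 out of 4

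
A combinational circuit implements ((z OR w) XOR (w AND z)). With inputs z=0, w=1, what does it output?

Substituting: ((0 OR 1) XOR (1 AND 0))
= 1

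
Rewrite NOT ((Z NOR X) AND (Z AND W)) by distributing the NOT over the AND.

NOT (Z NOR X) OR NOT (Z AND W)
De Morgan's: NOT(AND of terms) = OR of negations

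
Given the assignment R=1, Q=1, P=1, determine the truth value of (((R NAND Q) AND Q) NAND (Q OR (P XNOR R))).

Substituting: (((1 NAND 1) AND 1) NAND (1 OR (1 XNOR 1)))
= 1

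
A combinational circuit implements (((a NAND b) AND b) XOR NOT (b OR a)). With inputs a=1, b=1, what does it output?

Substituting: (((1 NAND 1) AND 1) XOR NOT (1 OR 1))
= 0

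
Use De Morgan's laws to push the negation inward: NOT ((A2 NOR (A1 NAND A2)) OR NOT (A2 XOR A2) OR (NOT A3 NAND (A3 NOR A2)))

NOT (A2 NOR (A1 NAND A2)) AND (A2 XOR A2) AND NOT (NOT A3 NAND (A3 NOR A2))
De Morgan's: NOT(OR of terms) = AND of negations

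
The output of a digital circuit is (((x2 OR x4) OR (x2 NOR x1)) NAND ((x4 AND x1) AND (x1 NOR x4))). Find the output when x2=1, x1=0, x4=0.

Substituting: (((1 OR 0) OR (1 NOR 0)) NAND ((0 AND 0) AND (0 NOR 0)))
= 1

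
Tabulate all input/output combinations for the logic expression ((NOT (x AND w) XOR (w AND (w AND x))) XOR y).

y | x | w | Output
------------------
0 | 0 | 0 | 1
0 | 0 | 1 | 1
0 | 1 | 0 | 1
0 | 1 | 1 | 1
1 | 0 | 0 | 0
1 | 0 | 1 | 0
1 | 1 | 0 | 0
1 | 1 | 1 | 0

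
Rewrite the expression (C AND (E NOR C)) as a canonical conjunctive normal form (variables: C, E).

(C OR E) AND (C OR NOT E) AND (NOT C OR E) AND (NOT C OR NOT E)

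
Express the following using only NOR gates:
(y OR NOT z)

((y NOR (z NOR z)) NOR (y NOR (z NOR z)))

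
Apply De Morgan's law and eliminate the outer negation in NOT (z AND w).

NOT z OR NOT w
De Morgan's: NOT(AND of terms) = OR of negations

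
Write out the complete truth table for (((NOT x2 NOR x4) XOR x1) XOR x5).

x1 | x4 | x5 | x2 | Output
--------------------------
0 | 0 | 0 | 0 | 0
0 | 0 | 0 | 1 | 1
0 | 0 | 1 | 0 | 1
0 | 0 | 1 | 1 | 0
0 | 1 | 0 | 0 | 0
0 | 1 | 0 | 1 | 0
0 | 1 | 1 | 0 | 1
0 | 1 | 1 | 1 | 1
1 | 0 | 0 | 0 | 1
1 | 0 | 0 | 1 | 0
1 | 0 | 1 | 0 | 0
1 | 0 | 1 | 1 | 1
1 | 1 | 0 | 0 | 1
1 | 1 | 0 | 1 | 1
1 | 1 | 1 | 0 | 0
1 | 1 | 1 | 1 | 0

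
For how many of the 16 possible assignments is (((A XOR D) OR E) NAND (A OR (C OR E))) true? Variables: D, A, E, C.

Satisfying assignments: (0,0,0,0), (0,0,0,1), (1,0,0,0), (1,1,0,0), (1,1,0,1)
Count: 5 out of 16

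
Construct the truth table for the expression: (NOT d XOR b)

d | b | Output
--------------
0 | 0 | 1
0 | 1 | 0
1 | 0 | 0
1 | 1 | 1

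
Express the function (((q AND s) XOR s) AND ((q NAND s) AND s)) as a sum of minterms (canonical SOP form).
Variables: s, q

Σm(2) = (s AND NOT q)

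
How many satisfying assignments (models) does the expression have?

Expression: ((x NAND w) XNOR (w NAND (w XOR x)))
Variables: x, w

Satisfying assignments: (0,0), (1,0)
Count: 2 out of 4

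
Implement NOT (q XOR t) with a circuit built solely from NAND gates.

(((q NAND (q NAND t)) NAND (t NAND (q NAND t))) NAND ((q NAND (q NAND t)) NAND (t NAND (q NAND t))))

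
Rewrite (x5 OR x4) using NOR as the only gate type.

((x5 NOR x4) NOR (x5 NOR x4))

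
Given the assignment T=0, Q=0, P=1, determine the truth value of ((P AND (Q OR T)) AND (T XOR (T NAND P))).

Substituting: ((1 AND (0 OR 0)) AND (0 XOR (0 NAND 1)))
= 0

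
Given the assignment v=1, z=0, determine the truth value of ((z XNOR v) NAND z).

Substituting: ((0 XNOR 1) NAND 0)
= 1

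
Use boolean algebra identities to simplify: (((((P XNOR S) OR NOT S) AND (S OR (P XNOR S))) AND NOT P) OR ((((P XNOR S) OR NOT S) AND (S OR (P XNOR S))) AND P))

By distribution ((E AND v) OR (E AND NOT v) = E) then distribution ((E OR v) AND (E OR NOT v) = E):
= (P XNOR S)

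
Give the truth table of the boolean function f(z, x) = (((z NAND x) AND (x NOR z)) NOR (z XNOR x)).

z | x | Output
--------------
0 | 0 | 0
0 | 1 | 1
1 | 0 | 1
1 | 1 | 0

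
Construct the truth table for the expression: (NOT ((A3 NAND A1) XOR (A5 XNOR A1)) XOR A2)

A2 | A5 | A1 | A3 | Output
--------------------------
0 | 0 | 0 | 0 | 1
0 | 0 | 0 | 1 | 1
0 | 0 | 1 | 0 | 0
0 | 0 | 1 | 1 | 1
0 | 1 | 0 | 0 | 0
0 | 1 | 0 | 1 | 0
0 | 1 | 1 | 0 | 1
0 | 1 | 1 | 1 | 0
1 | 0 | 0 | 0 | 0
1 | 0 | 0 | 1 | 0
1 | 0 | 1 | 0 | 1
1 | 0 | 1 | 1 | 0
1 | 1 | 0 | 0 | 1
1 | 1 | 0 | 1 | 1
1 | 1 | 1 | 0 | 0
1 | 1 | 1 | 1 | 1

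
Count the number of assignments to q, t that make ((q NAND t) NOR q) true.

No assignment satisfies the expression.
Count: 0 out of 4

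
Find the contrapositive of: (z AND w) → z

Contrapositive: NOT z → NOT (z AND w)
Note: A statement and its contrapositive are logically equivalent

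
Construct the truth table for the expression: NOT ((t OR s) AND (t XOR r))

s | r | t | Output
------------------
0 | 0 | 0 | 1
0 | 0 | 1 | 0
0 | 1 | 0 | 1
0 | 1 | 1 | 1
1 | 0 | 0 | 1
1 | 0 | 1 | 0
1 | 1 | 0 | 0
1 | 1 | 1 | 1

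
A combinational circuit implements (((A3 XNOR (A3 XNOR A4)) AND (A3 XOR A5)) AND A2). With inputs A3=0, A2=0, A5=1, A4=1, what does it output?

Substituting: (((0 XNOR (0 XNOR 1)) AND (0 XOR 1)) AND 0)
= 0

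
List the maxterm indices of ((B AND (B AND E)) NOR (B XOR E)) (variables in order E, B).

ΠM(1, 2, 3) = (E OR NOT B) AND (NOT E OR B) AND (NOT E OR NOT B)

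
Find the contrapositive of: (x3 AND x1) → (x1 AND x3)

Contrapositive: NOT (x1 AND x3) → NOT (x3 AND x1)
Note: A statement and its contrapositive are logically equivalent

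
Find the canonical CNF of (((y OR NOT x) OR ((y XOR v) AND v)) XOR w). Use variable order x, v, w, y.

(x OR v OR NOT w OR y) AND (x OR v OR NOT w OR NOT y) AND (x OR NOT v OR NOT w OR y) AND (x OR NOT v OR NOT w OR NOT y) AND (NOT x OR v OR w OR y) AND (NOT x OR v OR NOT w OR NOT y) AND (NOT x OR NOT v OR NOT w OR y) AND (NOT x OR NOT v OR NOT w OR NOT y)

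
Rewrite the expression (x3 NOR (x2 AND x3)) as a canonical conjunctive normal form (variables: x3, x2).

(NOT x3 OR x2) AND (NOT x3 OR NOT x2)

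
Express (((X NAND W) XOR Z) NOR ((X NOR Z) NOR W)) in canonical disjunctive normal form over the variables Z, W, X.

(NOT Z AND W AND X) OR (Z AND W AND NOT X)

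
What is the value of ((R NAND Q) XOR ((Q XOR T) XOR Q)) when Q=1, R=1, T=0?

Substituting: ((1 NAND 1) XOR ((1 XOR 0) XOR 1))
= 0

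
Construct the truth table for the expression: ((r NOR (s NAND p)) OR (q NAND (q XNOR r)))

s | p | q | r | Output
----------------------
0 | 0 | 0 | 0 | 1
0 | 0 | 0 | 1 | 1
0 | 0 | 1 | 0 | 1
0 | 0 | 1 | 1 | 0
0 | 1 | 0 | 0 | 1
0 | 1 | 0 | 1 | 1
0 | 1 | 1 | 0 | 1
0 | 1 | 1 | 1 | 0
1 | 0 | 0 | 0 | 1
1 | 0 | 0 | 1 | 1
1 | 0 | 1 | 0 | 1
1 | 0 | 1 | 1 | 0
1 | 1 | 0 | 0 | 1
1 | 1 | 0 | 1 | 1
1 | 1 | 1 | 0 | 1
1 | 1 | 1 | 1 | 0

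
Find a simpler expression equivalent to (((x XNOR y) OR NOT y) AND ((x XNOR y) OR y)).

By distribution ((E OR v) AND (E OR NOT v) = E):
= (x XNOR y)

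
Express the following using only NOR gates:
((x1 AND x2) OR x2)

((((x1 NOR x1) NOR (x2 NOR x2)) NOR x2) NOR (((x1 NOR x1) NOR (x2 NOR x2)) NOR x2))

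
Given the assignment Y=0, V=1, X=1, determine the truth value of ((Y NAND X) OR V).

Substituting: ((0 NAND 1) OR 1)
= 1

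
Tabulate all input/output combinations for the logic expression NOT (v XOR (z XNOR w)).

z | v | w | Output
------------------
0 | 0 | 0 | 0
0 | 0 | 1 | 1
0 | 1 | 0 | 1
0 | 1 | 1 | 0
1 | 0 | 0 | 1
1 | 0 | 1 | 0
1 | 1 | 0 | 0
1 | 1 | 1 | 1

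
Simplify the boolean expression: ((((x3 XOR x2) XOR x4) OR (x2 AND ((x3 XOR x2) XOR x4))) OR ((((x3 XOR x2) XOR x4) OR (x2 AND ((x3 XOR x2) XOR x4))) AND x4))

By absorption (E OR (E AND v) = E) then absorption (E OR (E AND v) = E):
= ((x3 XOR x2) XOR x4)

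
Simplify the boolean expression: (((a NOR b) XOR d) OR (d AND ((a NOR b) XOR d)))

By absorption (E OR (E AND v) = E):
= ((a NOR b) XOR d)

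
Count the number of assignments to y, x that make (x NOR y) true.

Satisfying assignments: (0,0)
Count: 1 out of 4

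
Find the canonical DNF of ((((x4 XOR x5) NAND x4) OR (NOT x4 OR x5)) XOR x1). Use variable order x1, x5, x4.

(NOT x1 AND NOT x5 AND NOT x4) OR (NOT x1 AND x5 AND NOT x4) OR (NOT x1 AND x5 AND x4) OR (x1 AND NOT x5 AND x4)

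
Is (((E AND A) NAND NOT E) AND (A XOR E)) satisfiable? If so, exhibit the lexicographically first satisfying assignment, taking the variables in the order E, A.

E=0, A=1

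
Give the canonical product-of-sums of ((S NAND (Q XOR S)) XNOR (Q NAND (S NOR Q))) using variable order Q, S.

ΠM(1) = (Q OR NOT S)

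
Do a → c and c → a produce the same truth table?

No, Converse is not equivalent to original (counterexample: a=0, c=1)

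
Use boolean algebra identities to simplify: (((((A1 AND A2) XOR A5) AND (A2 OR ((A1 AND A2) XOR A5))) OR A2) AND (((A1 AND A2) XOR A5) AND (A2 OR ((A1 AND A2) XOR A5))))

By absorption (E AND (E OR v) = E) then absorption (E AND (E OR v) = E):
= ((A1 AND A2) XOR A5)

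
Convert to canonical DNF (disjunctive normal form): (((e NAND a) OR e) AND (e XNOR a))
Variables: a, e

(NOT a AND NOT e) OR (a AND e)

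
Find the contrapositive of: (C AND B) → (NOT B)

Contrapositive: B → NOT (C AND B)
Note: A statement and its contrapositive are logically equivalent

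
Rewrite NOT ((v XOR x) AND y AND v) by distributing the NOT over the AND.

NOT (v XOR x) OR NOT y OR NOT v
De Morgan's: NOT(AND of terms) = OR of negations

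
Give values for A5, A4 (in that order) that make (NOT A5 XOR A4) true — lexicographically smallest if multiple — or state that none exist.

A5=0, A4=0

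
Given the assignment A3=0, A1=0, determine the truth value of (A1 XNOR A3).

Substituting: (0 XNOR 0)
= 1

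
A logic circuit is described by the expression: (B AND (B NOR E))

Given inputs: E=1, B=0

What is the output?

Substituting: (0 AND (0 NOR 1))
= 0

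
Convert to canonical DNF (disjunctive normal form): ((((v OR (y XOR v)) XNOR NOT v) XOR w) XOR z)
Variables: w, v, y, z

(NOT w AND NOT v AND NOT y AND z) OR (NOT w AND NOT v AND y AND NOT z) OR (NOT w AND v AND NOT y AND z) OR (NOT w AND v AND y AND z) OR (w AND NOT v AND NOT y AND NOT z) OR (w AND NOT v AND y AND z) OR (w AND v AND NOT y AND NOT z) OR (w AND v AND y AND NOT z)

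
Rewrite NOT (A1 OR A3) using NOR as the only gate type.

(((A1 NOR A3) NOR (A1 NOR A3)) NOR ((A1 NOR A3) NOR (A1 NOR A3)))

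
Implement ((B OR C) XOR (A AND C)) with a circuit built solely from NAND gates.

((((B NAND B) NAND (C NAND C)) NAND (((B NAND B) NAND (C NAND C)) NAND ((A NAND C) NAND (A NAND C)))) NAND (((A NAND C) NAND (A NAND C)) NAND (((B NAND B) NAND (C NAND C)) NAND ((A NAND C) NAND (A NAND C)))))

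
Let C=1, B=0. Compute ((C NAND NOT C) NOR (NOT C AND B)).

Substituting: ((1 NAND NOT 1) NOR (NOT 1 AND 0))
= 0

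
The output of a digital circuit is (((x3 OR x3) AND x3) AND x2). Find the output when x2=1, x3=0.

Substituting: (((0 OR 0) AND 0) AND 1)
= 0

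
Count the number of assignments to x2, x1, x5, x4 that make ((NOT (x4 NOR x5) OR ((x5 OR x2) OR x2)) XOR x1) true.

Satisfying assignments: (0,0,0,1), (0,0,1,0), (0,0,1,1), (0,1,0,0), (1,0,0,0), (1,0,0,1), (1,0,1,0), (1,0,1,1)
Count: 8 out of 16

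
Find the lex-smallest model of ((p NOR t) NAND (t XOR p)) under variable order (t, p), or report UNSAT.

t=0, p=0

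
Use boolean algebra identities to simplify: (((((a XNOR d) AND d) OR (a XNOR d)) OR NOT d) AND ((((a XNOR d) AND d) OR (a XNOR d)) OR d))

By distribution ((E OR v) AND (E OR NOT v) = E) then absorption (E OR (E AND v) = E):
= (a XNOR d)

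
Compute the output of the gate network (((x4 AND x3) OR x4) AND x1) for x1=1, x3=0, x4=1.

Substituting: (((1 AND 0) OR 1) AND 1)
= 1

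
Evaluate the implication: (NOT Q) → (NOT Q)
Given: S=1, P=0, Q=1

Antecedent (NOT Q) = 0; consequent (NOT Q) = 0.
0 → 0 = 1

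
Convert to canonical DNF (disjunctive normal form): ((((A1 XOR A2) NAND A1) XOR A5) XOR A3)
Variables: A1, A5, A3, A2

(NOT A1 AND NOT A5 AND NOT A3 AND NOT A2) OR (NOT A1 AND NOT A5 AND NOT A3 AND A2) OR (NOT A1 AND A5 AND A3 AND NOT A2) OR (NOT A1 AND A5 AND A3 AND A2) OR (A1 AND NOT A5 AND NOT A3 AND A2) OR (A1 AND NOT A5 AND A3 AND NOT A2) OR (A1 AND A5 AND NOT A3 AND NOT A2) OR (A1 AND A5 AND A3 AND A2)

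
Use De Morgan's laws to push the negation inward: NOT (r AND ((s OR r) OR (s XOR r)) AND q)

NOT r OR NOT ((s OR r) OR (s XOR r)) OR NOT q
De Morgan's: NOT(AND of terms) = OR of negations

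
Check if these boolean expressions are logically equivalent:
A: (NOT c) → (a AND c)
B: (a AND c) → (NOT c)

No, Converse is not equivalent to original (counterexample: a=0, c=0)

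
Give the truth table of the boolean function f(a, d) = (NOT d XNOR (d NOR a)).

a | d | Output
--------------
0 | 0 | 1
0 | 1 | 1
1 | 0 | 0
1 | 1 | 1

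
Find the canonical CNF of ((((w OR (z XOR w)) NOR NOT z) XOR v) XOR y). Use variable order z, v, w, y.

(z OR v OR w OR y) AND (z OR v OR NOT w OR y) AND (z OR NOT v OR w OR NOT y) AND (z OR NOT v OR NOT w OR NOT y) AND (NOT z OR v OR w OR y) AND (NOT z OR v OR NOT w OR y) AND (NOT z OR NOT v OR w OR NOT y) AND (NOT z OR NOT v OR NOT w OR NOT y)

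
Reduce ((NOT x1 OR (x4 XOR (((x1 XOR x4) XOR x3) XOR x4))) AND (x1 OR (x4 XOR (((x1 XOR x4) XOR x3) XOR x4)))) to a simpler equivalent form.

By distribution ((E OR v) AND (E OR NOT v) = E) then XOR self-cancellation ((E XOR v) XOR v = E):
= ((x1 XOR x4) XOR x3)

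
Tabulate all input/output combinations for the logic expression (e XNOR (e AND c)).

c | e | Output
--------------
0 | 0 | 1
0 | 1 | 0
1 | 0 | 1
1 | 1 | 1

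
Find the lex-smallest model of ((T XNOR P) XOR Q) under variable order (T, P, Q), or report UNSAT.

T=0, P=0, Q=0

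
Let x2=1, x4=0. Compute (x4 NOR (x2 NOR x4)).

Substituting: (0 NOR (1 NOR 0))
= 1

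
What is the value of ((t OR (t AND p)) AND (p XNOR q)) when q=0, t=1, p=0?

Substituting: ((1 OR (1 AND 0)) AND (0 XNOR 0))
= 1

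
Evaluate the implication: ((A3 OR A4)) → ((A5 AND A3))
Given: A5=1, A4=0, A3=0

Antecedent ((A3 OR A4)) = 0; consequent ((A5 AND A3)) = 0.
0 → 0 = 1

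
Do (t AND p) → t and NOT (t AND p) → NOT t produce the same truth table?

No, Inverse is not equivalent to original (counterexample: t=1, p=0)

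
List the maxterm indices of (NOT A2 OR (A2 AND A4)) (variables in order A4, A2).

ΠM(1) = (A4 OR NOT A2)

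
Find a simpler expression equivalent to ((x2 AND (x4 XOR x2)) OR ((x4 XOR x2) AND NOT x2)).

By distribution ((E AND v) OR (E AND NOT v) = E):
= (x4 XOR x2)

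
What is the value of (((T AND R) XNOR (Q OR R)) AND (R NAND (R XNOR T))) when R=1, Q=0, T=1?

Substituting: (((1 AND 1) XNOR (0 OR 1)) AND (1 NAND (1 XNOR 1)))
= 0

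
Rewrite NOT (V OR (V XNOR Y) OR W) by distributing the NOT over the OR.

NOT V AND NOT (V XNOR Y) AND NOT W
De Morgan's: NOT(OR of terms) = AND of negations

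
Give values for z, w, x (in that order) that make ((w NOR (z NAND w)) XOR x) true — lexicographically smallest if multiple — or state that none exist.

z=0, w=0, x=1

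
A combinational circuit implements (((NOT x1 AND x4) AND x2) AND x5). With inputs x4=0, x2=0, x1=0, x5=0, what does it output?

Substituting: (((NOT 0 AND 0) AND 0) AND 0)
= 0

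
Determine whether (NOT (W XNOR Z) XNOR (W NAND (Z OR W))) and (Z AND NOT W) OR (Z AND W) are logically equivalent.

Yes, they are equivalent — the two output columns agree on all 4 assignments:
Z | W | Expression 1 | Expression 2
-----------------------------------
0 | 0 | 0 | 0
0 | 1 | 0 | 0
1 | 0 | 1 | 1
1 | 1 | 1 | 1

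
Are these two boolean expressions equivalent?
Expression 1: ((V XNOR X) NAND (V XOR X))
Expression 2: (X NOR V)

No. Counterexample: with V=0, X=1, Expression 1 = 1 but Expression 2 = 0.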